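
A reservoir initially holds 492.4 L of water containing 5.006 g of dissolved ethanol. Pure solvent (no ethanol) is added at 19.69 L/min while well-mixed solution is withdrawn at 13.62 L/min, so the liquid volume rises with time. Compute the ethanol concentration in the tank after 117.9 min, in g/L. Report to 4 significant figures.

0.0005531 g/L

Total volume: dV/dt = Q_in − Q_out = 6.07000 L/min, so V(t) = 492.4 + 6.07000 t and V(117.9) = 1208.05 L.
Solute balance: dm/dt = 0 − Q_out C = −Q_out m/V(t).
dm/m = −Q_out dt/(V₀ + 6.07000 t); integrating gives ln(m/m₀) = −(Q_out/(Q_in−Q_out)) ln(V/V₀).
m = m₀ (V₀/V)^(Q_out/(Q_in−Q_out)) = 5.006 × (492.4/1208.05)^(2.24382) = 0.668222 g.
C = m/V = 0.668222/1208.05 = 0.000553140 g/L.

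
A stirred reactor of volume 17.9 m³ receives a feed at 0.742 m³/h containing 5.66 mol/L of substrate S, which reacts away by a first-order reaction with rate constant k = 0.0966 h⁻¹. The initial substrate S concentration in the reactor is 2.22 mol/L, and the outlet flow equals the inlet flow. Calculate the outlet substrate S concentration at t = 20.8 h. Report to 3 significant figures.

Accumulation = in − out − consumed: V dC/dt = Q C_in − Q C − k V C.
This is linear with rate a = Q/V + k = 0.13805 h⁻¹.
C_ss = Q C_in/(Q + kV) = 1.6995 mol/L; C(t) = C_ss + (C₀ − C_ss) e^(−a t).
C(20.8) = 1.6995 + (0.52049)·e^(−0.13805·20.8) = 1.6995 + (0.52049)·0.056614 = 1.7290 mol/L.

1.73 mol/L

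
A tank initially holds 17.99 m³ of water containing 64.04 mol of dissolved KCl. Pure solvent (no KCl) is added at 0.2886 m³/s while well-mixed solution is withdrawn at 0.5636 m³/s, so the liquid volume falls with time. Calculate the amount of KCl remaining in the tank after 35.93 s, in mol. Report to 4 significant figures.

12.51 mol

Total volume: dV/dt = Q_in − Q_out = -0.275000 m³/s, so V(t) = 17.99 − 0.275000 t and V(35.93) = 8.10925 m³.
No KCl enters, so dm/dt = −Q_out · (m/V).
Separate: dm/m = −Q_out dt/V(t) ⇒ ln(m/m₀) = −(Q_out/(Q_in−Q_out)) ln(V/V₀).
m = m₀ (V₀/V)^(Q_out/(Q_in−Q_out)) = 64.04 × (17.99/8.10925)^(-2.04945) = 12.5094 mol.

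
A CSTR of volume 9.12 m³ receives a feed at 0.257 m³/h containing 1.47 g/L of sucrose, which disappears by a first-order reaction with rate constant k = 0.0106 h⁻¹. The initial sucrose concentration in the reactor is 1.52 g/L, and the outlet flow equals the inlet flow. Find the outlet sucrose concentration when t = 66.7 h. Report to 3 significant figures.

1.10 g/L

Accumulation = in − out − consumed: V dC/dt = Q C_in − Q C − k V C.
This is linear with rate a = Q/V + k = 0.038780 h⁻¹.
C_ss = Q C_in/(Q + kV) = 1.0682 g/L; C(t) = C_ss + (C₀ − C_ss) e^(−a t).
C(66.7) = 1.0682 + (0.45181)·e^(−0.038780·66.7) = 1.0682 + (0.45181)·0.075274 = 1.1022 g/L.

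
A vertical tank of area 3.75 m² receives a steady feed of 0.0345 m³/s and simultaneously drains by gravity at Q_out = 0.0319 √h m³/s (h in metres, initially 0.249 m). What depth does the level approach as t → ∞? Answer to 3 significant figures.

Level balance: A dh/dt = 0.0345 − 0.0319 √h. Setting dh/dt = 0:
Q_in = 0.0319 √h_ss ⇒ √h_ss = 0.0345/0.0319 = 1.0815.
h_ss = 1.0815² = 1.1697 m. (Since h₀ = 0.249 m < h_ss, the level will rise toward this value.)

1.17 m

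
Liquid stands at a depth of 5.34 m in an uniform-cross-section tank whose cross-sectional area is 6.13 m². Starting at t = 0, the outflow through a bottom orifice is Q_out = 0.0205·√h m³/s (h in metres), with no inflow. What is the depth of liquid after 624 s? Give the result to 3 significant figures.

1.61 m

Volume balance on the tank: A dh/dt = −0.0205 √h.
∫ h^(−1/2) dh = −(0.0205/A) ∫ dt, giving 2√h = 2√h₀ − (0.0205/A) t.
√h = √5.34 − 0.0205·624/(2·6.13) = 2.3108 − 1.0434 = 1.2675.
h = 1.2675² = 1.6064 m.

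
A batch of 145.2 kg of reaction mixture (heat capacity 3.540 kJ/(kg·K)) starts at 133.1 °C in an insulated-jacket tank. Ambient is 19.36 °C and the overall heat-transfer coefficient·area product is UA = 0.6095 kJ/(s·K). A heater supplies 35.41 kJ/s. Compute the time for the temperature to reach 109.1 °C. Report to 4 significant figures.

476.0 s

Lumped-capacitance energy balance: M c_p dT/dt = UA(T_amb − T) + Q̇.
τ = M c_p/UA = 843.327 s; T_ss = T_amb + Q̇/UA = 19.36 + 35.41/0.6095 = 77.4568 °C.
T(t) = T_ss + (T₀ − T_ss)e^(−t/τ); set T = 109.1:
t = −τ ln[(T − T_ss)/(T₀ − T_ss)] = −843.327 · ln(0.568680) = 476.005 s.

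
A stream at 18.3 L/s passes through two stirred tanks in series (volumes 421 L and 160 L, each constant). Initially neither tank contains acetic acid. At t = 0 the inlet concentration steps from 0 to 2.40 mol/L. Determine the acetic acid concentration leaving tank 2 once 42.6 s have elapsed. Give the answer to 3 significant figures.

1.80 mol/L

Species balance on tank i: dCᵢ/dt = (Cᵢ₋₁ − Cᵢ)/τᵢ with τᵢ = Vᵢ/Q.
τ₁ = 421/18.3 = 23.005 s; τ₂ = 160/18.3 = 8.7432 s.
Tank 1: C₁ = C_in(1 − e^(−t/τ₁)). Tank 2 (τ₁ ≠ τ₂): C₂ = C_in[1 − (τ₁ e^(−t/τ₁) − τ₂ e^(−t/τ₂))/(τ₁ − τ₂)].
At t = 42.6: e^(−t/τ₁) = 0.15696, e^(−t/τ₂) = 0.0076552.
C₂ = 2.40·[1 − (23.005·0.15696 − 8.7432·0.0076552)/(14.262)] = 2.40·0.75150 = 1.8036 mol/L.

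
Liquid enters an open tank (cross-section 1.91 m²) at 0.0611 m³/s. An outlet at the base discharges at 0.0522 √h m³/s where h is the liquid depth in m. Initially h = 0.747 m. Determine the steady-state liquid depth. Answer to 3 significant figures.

Volume balance on the tank: A dh/dt = Q_in − 0.0522 √h. At steady state dh/dt = 0:
Q_in = 0.0522 √h_ss ⇒ √h_ss = 0.0611/0.0522 = 1.1705.
h_ss = 1.1705² = 1.3701 m. (Since h₀ = 0.747 m < h_ss, the level will rise toward this value.)

1.37 m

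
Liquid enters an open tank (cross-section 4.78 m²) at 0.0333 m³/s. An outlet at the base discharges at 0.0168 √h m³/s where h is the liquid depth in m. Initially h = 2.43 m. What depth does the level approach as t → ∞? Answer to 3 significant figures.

3.93 m

A dh/dt = Q_in − 0.0168 √h. Steady state requires inflow = outflow:
Q_in = 0.0168 √h_ss ⇒ √h_ss = 0.0333/0.0168 = 1.9821.
h_ss = 1.9821² = 3.9289 m. (Since h₀ = 2.43 m < h_ss, the level will rise toward this value.)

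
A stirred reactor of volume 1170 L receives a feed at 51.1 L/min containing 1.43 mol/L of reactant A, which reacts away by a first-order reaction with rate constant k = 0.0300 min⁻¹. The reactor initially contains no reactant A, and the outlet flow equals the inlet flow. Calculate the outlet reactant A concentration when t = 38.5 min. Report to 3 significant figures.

Accumulation = in − out − consumed: V dC/dt = Q C_in − Q C − k V C.
dC/dt = (Q/V) C_in − (Q/V + k) C; effective rate a = Q/V + k = 0.043675 + 0.0300 = 0.073675 min⁻¹.
C_ss = Q C_in/(Q + kV) = 0.84771 mol/L; C(t) = C_ss + (C₀ − C_ss) e^(−a t).
C(38.5) = 0.84771 + (-0.84771)·e^(−0.073675·38.5) = 0.84771 + (-0.84771)·0.058631 = 0.79801 mol/L.

0.798 mol/L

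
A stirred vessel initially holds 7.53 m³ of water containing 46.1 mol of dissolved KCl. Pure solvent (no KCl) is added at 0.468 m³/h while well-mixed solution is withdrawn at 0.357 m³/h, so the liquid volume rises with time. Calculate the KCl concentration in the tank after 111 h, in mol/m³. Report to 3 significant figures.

0.103 mol/m³

Let m(t) be the amount of KCl. Volume: V(t) = V₀ + (Q_in − Q_out) t = 7.53 + 0.11100 t; V(111) = 19.851 m³.
Species balance (pure solvent in): dm/dt = −Q_out · m/V(t).
dm/m = −Q_out dt/(V₀ + 0.11100 t); integrating gives ln(m/m₀) = −(Q_out/(Q_in−Q_out)) ln(V/V₀).
m = m₀ (V₀/V)^(Q_out/(Q_in−Q_out)) = 46.1 × (7.53/19.851)^(3.2162) = 2.0404 mol.
C = m/V = 2.0404/19.851 = 0.10279 mol/m³.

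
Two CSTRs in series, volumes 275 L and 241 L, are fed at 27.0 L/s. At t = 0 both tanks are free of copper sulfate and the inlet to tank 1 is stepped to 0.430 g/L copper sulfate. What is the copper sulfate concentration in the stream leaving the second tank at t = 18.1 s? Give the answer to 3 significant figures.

0.243 g/L

Species balance on tank i: dCᵢ/dt = (Cᵢ₋₁ − Cᵢ)/τᵢ with τᵢ = Vᵢ/Q.
τ₁ = 275/27.0 = 10.185 s; τ₂ = 241/27.0 = 8.9259 s.
Solving the cascade with C₁(0)=C₂(0)=0 gives C₂(t) = C_in[1 − (τ₁ e^(−t/τ₁) − τ₂ e^(−t/τ₂))/(τ₁ − τ₂)].
At t = 18.1: e^(−t/τ₁) = 0.16913, e^(−t/τ₂) = 0.13162.
C₂ = 0.430·[1 − (10.185·0.16913 − 8.9259·0.13162)/(1.2593)] = 0.430·0.56503 = 0.24296 g/L.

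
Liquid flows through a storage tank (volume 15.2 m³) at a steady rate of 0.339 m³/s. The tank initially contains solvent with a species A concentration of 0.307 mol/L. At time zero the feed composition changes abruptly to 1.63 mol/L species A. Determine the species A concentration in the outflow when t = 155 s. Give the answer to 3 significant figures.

1.59 mol/L

Unsteady species balance (constant V, well mixed): V dC/dt = Q(C_in − C).
Time constant τ = V/Q = 15.2/0.339 = 44.838 s.
C approaches C_in exponentially: C(t) = C_in + (C₀ − C_in) e^(−t/τ).
C(155) = 1.63 + (0.307 − 1.63)·e^(−155/44.838) = 1.63 + (-1.3230)·0.031527 = 1.5883 mol/L.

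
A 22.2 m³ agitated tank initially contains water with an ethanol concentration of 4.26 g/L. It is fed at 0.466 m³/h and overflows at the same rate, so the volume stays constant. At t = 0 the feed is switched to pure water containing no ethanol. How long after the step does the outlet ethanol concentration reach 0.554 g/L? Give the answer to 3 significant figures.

Species balance: V dC/dt = Q(C_in − C) ⇒ τ = V/Q = 47.639 h.
C(t) = C_in + (C₀ − C_in) e^(−t/τ). Set C = 0.554 and solve for t:
e^(−t/τ) = (C − C_in)/(C₀ − C_in) = (0.554 − 0)/(4.26 − 0) = 0.13005
t = −τ ln(…) = 47.639 × 2.0399 = 97.178 h.

97.2 h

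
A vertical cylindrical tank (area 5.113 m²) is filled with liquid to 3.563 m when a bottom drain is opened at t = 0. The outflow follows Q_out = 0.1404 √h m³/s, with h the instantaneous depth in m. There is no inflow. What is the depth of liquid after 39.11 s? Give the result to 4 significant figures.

With no inflow, A dh/dt = −0.1404 √h.
This is separable: 2 d(√h)/dt = −0.1404/A, so √h = √h₀ − (0.1404/(2A)) t.
√h = √3.563 − 0.1404·39.11/(2·5.113) = 1.88759 − 0.536969 = 1.35062.
h = 1.35062² = 1.82418 m.

1.824 m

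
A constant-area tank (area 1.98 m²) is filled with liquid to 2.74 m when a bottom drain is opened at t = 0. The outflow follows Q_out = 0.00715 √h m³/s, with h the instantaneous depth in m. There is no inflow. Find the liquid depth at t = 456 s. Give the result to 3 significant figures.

Accumulation of liquid (constant cross-section A): A dh/dt = −0.00715 √h.
∫ h^(−1/2) dh = −(0.00715/A) ∫ dt, giving 2√h = 2√h₀ − (0.00715/A) t.
√h = √2.74 − 0.00715·456/(2·1.98) = 1.6553 − 0.82333 = 0.83196.
h = 0.83196² = 0.69216 m.

0.692 m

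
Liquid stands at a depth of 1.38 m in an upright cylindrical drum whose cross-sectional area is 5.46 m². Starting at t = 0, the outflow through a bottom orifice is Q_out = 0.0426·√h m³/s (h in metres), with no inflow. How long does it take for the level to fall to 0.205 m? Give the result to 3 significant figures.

A dh/dt = −Q_out = −0.0426 √h.
∫ h^(−1/2) dh = −(0.0426/A) ∫ dt, giving 2√h = 2√h₀ − (0.0426/A) t.
t = 2A(√h₀ − √h)/0.0426 = 2·5.46·(√1.38 − √0.205)/0.0426
  = 10.920 × (1.1747 − 0.45277) / 0.0426 = 185.07 s.

185 s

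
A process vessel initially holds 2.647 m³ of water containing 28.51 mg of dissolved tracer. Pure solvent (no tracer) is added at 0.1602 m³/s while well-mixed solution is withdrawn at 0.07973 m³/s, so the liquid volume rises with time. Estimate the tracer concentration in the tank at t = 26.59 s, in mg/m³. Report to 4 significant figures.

Let m(t) be the amount of tracer. Volume: V(t) = V₀ + (Q_in − Q_out) t = 2.647 + 0.0804700 t; V(26.59) = 4.78670 m³.
Solute balance: dm/dt = 0 − Q_out C = −Q_out m/V(t).
dm/m = −Q_out dt/(V₀ + 0.0804700 t); integrating gives ln(m/m₀) = −(Q_out/(Q_in−Q_out)) ln(V/V₀).
m = m₀ (V₀/V)^(Q_out/(Q_in−Q_out)) = 28.51 × (2.647/4.78670)^(0.990804) = 15.8519 mg.
C = m/V = 15.8519/4.78670 = 3.31166 mg/m³.

3.312 mg/m³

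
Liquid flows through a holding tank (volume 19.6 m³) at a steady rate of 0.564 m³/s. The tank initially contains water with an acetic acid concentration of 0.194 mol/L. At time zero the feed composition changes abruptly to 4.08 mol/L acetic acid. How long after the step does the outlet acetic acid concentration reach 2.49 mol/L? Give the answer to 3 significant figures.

31.1 s

Mass balance on the solute (V constant): V dC/dt = Q(C_in − C), so τ = V/Q = 34.752 s.
C(t) = C_in + (C₀ − C_in) e^(−t/τ). Set C = 2.49 and solve for t:
e^(−t/τ) = (C − C_in)/(C₀ − C_in) = (2.49 − 4.08)/(0.194 − 4.08) = 0.40916
t = −τ ln(…) = 34.752 × 0.89365 = 31.056 s.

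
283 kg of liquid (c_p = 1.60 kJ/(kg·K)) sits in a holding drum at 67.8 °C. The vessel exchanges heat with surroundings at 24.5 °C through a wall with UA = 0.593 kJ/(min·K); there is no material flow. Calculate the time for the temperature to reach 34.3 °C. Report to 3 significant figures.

1130 min

M c_p dT/dt = −UA(T − T_amb).
τ = M c_p/UA = 763.58 min; T_ss = T_amb = 24.500 °C.
T(t) = T_ss + (T₀ − T_ss)e^(−t/τ); set T = 34.3:
t = −τ ln[(T − T_ss)/(T₀ − T_ss)] = −763.58 · ln(0.22633) = 1134.5 min.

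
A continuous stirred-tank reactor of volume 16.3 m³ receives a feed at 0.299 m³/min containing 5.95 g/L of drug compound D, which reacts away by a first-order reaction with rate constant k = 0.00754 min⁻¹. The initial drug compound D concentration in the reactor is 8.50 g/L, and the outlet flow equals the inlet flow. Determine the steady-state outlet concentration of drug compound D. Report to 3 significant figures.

Accumulation = in − out − consumed: V dC/dt = Q C_in − Q C − k V C.
Steady state (dC/dt = 0): C_ss = Q C_in/(Q + kV) = C_in/(1 + kV/Q).
C_ss = 0.299·5.95/(0.299 + 0.00754·16.3) = 1.7791/0.42190 = 4.2167 g/L.

4.22 g/L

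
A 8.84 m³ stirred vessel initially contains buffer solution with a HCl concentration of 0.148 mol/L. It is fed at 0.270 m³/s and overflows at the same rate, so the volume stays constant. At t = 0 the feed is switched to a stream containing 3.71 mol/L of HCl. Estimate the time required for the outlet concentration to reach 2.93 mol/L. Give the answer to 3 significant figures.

Species balance: V dC/dt = Q(C_in − C) ⇒ τ = V/Q = 32.741 s.
C(t) = C_in + (C₀ − C_in) e^(−t/τ). Set C = 2.93 and solve for t:
e^(−t/τ) = (C − C_in)/(C₀ − C_in) = (2.93 − 3.71)/(0.148 − 3.71) = 0.21898
t = −τ ln(…) = 32.741 × 1.5188 = 49.726 s.

49.7 s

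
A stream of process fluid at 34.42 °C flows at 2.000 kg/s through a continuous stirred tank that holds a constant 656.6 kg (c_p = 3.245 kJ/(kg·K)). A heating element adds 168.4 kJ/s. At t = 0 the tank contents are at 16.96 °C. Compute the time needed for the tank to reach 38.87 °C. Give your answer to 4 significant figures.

230.7 s

Energy balance: M c_p dT/dt = ṁ c_p (T_in − T) + 168.4.
τ = M/ṁ = 328.300 s; T_ss = T_in + Q̇/(ṁ c_p) = 60.3676 °C.
T(t) = T_ss + (T₀ − T_ss) e^(−t/τ). Set T = 38.87:
e^(−t/τ) = (38.87 − 60.3676)/(16.96 − 60.3676) = 0.495250
t = −328.300 · ln(0.495250) = 230.694 s.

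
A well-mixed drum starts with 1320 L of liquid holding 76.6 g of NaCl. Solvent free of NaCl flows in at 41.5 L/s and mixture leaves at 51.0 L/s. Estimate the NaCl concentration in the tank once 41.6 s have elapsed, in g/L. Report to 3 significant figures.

Let m(t) be the amount of NaCl. Volume: V(t) = V₀ + (Q_in − Q_out) t = 1320 − 9.5000 t; V(41.6) = 924.80 L.
Solute balance: dm/dt = 0 − Q_out C = −Q_out m/V(t).
dm/m = −Q_out dt/(V₀ − 9.5000 t); integrating gives ln(m/m₀) = −(Q_out/(Q_in−Q_out)) ln(V/V₀).
m = m₀ (V₀/V)^(Q_out/(Q_in−Q_out)) = 76.6 × (1320/924.80)^(-5.3684) = 11.341 g.
C = m/V = 11.341/924.80 = 0.012264 g/L.

0.0123 g/L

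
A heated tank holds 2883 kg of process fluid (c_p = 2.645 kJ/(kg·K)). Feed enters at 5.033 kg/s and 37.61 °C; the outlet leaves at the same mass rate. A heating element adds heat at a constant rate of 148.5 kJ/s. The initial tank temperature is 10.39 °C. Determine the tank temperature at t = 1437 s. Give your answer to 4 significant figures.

M c_p dT/dt = ṁ c_p (T_in − T) + Q̇.
τ = M/ṁ = 572.819 s; T_ss = T_in + Q̇/(ṁ c_p) = 37.61 + 148.5/(5.033·2.645) = 48.7651 °C.
Solution: T(t) = T_ss + (T₀ − T_ss) e^(−t/τ).
T(1437) = 48.7651 + (-38.3751)·e^(−1437/572.819) = 48.7651 + (-38.3751)·0.0813785 = 45.6422 °C.

45.64 °C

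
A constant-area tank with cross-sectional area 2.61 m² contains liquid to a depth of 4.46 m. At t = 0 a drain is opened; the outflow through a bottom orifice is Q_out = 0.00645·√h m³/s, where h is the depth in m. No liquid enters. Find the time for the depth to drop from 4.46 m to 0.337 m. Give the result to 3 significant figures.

With no inflow, A dh/dt = −0.00645 √h.
This is separable: 2 d(√h)/dt = −0.00645/A, so √h = √h₀ − (0.00645/(2A)) t.
t = 2A(√h₀ − √h)/0.00645 = 2·2.61·(√4.46 − √0.337)/0.00645
  = 5.2200 × (2.1119 − 0.58052) / 0.00645 = 1239.3 s.

1240 s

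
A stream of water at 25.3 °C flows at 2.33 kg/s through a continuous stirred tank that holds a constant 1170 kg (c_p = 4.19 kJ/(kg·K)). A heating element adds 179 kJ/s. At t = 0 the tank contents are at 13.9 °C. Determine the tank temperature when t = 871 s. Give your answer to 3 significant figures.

38.4 °C

First-law balance (no shaft work): M c_p dT/dt = ṁ c_p (T_in − T) + 179.
τ = M/ṁ = 502.15 s; T_ss = T_in + Q̇/(ṁ c_p) = 25.3 + 179/(2.33·4.19) = 43.635 °C.
T approaches T_ss exponentially: T(t) = T_ss + (T₀ − T_ss) e^(−t/τ).
T(871) = 43.635 + (-29.735)·e^(−871/502.15) = 43.635 + (-29.735)·0.17648 = 38.387 °C.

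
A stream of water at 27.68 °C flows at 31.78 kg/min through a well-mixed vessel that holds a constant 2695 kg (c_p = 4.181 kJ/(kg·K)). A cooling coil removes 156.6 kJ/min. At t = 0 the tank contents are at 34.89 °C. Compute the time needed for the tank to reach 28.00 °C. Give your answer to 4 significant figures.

146.1 min

M c_p dT/dt = ṁ c_p (T_in − T) − Q̇.
τ = M/ṁ = 84.8018 min; T_ss = T_in − Q̇/(ṁ c_p) = 26.5014 °C.
T(t) = T_ss + (T₀ − T_ss) e^(−t/τ). Set T = 28.00:
e^(−t/τ) = (28.00 − 26.5014)/(34.89 − 26.5014) = 0.178645
t = −84.8018 · ln(0.178645) = 146.059 min.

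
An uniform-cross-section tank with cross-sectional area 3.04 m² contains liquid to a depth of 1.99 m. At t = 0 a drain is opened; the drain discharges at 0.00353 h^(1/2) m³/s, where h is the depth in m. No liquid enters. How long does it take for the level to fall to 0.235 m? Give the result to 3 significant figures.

With no inflow, A dh/dt = −0.00353 √h.
Separate and integrate: 2(√h − √h₀) = −(0.00353/A) t.
t = 2A(√h₀ − √h)/0.00353 = 2·3.04·(√1.99 − √0.235)/0.00353
  = 6.0800 × (1.4107 − 0.48477) / 0.00353 = 1594.8 s.

1590 s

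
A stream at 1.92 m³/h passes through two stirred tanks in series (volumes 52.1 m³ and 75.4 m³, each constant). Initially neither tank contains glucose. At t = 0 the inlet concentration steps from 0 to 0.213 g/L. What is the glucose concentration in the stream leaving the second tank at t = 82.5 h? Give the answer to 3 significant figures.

Species balance on tank i: dCᵢ/dt = (Cᵢ₋₁ − Cᵢ)/τᵢ with τᵢ = Vᵢ/Q.
τ₁ = 52.1/1.92 = 27.135 h; τ₂ = 75.4/1.92 = 39.271 h.
Solving the cascade with C₁(0)=C₂(0)=0 gives C₂(t) = C_in[1 − (τ₁ e^(−t/τ₁) − τ₂ e^(−t/τ₂))/(τ₁ − τ₂)].
At t = 82.5: e^(−t/τ₁) = 0.047820, e^(−t/τ₂) = 0.12236.
C₂ = 0.213·[1 − (27.135·0.047820 − 39.271·0.12236)/(-12.135)] = 0.213·0.71097 = 0.15144 g/L.

0.151 g/L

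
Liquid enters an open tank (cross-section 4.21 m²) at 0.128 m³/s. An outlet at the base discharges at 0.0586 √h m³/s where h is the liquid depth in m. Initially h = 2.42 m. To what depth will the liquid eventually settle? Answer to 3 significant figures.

Level balance: A dh/dt = 0.128 − 0.0586 √h. Setting dh/dt = 0:
Q_in = 0.0586 √h_ss ⇒ √h_ss = 0.128/0.0586 = 2.1843.
h_ss = 2.1843² = 4.7712 m. (Since h₀ = 2.42 m < h_ss, the level will rise toward this value.)

4.77 m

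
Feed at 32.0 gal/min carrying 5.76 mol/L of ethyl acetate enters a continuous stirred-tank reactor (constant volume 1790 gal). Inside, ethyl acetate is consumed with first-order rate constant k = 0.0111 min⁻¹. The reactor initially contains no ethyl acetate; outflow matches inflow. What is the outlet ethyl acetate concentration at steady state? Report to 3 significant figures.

V dC/dt = Q(C_in − C) − k V C.
Steady state (dC/dt = 0): C_ss = Q C_in/(Q + kV) = C_in/(1 + kV/Q).
C_ss = 32.0·5.76/(32.0 + 0.0111·1790) = 184.32/51.869 = 3.5536 mol/L.

3.55 mol/L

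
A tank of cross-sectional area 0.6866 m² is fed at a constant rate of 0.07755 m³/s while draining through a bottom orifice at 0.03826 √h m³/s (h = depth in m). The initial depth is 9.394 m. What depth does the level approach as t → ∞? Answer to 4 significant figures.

4.108 m

A dh/dt = Q_in − 0.03826 √h. Steady state requires inflow = outflow:
Q_in = 0.03826 √h_ss ⇒ √h_ss = 0.07755/0.03826 = 2.02692.
h_ss = 2.02692² = 4.10841 m. (Since h₀ = 9.394 m > h_ss, the level will fall toward this value.)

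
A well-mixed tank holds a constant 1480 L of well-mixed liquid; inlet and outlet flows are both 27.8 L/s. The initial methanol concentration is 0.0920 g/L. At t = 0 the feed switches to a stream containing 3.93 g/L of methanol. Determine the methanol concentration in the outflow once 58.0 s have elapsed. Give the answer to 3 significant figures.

Transient balance on the dissolved component: V dC/dt = Q(C_in − C).
Rewrite as dC/dt + C/τ = C_in/τ, τ = V/Q = 53.237 s.
Solution: C(t) = C_in + (C₀ − C_in) e^(−t/τ).
C(58.0) = 3.93 + (0.0920 − 3.93)·e^(−58.0/53.237) = 3.93 + (-3.8380)·0.33640 = 2.6389 g/L.

2.64 g/L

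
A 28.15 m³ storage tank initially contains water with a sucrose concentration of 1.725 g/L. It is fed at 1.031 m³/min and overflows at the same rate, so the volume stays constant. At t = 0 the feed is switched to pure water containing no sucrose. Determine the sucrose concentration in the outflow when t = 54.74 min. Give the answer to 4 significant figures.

0.2323 g/L

Unsteady species balance (constant V, well mixed): V dC/dt = Q(C_in − C).
So dC/dt = (C_in − C)/τ with τ = V/Q = 28.15/1.031 = 27.3036 min.
Integrating: C(t) = C_in + (C₀ − C_in) e^(−t/τ).
C(54.74) = 0 + (1.725 − 0)·e^(−54.74/27.3036) = 0 + (1.72500)·0.134679 = 0.232320 g/L.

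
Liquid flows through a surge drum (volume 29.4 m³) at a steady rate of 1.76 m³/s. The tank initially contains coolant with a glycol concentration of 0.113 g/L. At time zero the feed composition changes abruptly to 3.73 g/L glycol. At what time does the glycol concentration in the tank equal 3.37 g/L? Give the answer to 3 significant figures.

38.5 s

Accumulation = in − out for the solute gives V dC/dt = Q(C_in − C), so τ = V/Q = 16.705 s.
C(t) = C_in + (C₀ − C_in) e^(−t/τ). Set C = 3.37 and solve for t:
e^(−t/τ) = (C − C_in)/(C₀ − C_in) = (3.37 − 3.73)/(0.113 − 3.73) = 0.099530
t = −τ ln(…) = 16.705 × 2.3073 = 38.542 s.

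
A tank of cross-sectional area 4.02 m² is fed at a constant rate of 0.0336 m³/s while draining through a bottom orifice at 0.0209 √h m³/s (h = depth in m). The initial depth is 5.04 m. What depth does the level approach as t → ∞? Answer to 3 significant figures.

A dh/dt = Q_in − 0.0209 √h. Steady state requires inflow = outflow:
Q_in = 0.0209 √h_ss ⇒ √h_ss = 0.0336/0.0209 = 1.6077.
h_ss = 1.6077² = 2.5846 m. (Since h₀ = 5.04 m > h_ss, the level will fall toward this value.)

2.58 m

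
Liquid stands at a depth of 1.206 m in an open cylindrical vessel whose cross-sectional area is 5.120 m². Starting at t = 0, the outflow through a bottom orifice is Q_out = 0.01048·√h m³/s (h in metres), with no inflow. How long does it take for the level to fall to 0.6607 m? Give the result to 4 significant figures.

A dh/dt = −Q_out = −0.01048 √h.
Separate and integrate: 2(√h − √h₀) = −(0.01048/A) t.
t = 2A(√h₀ − √h)/0.01048 = 2·5.120·(√1.206 − √0.6607)/0.01048
  = 10.2400 × (1.09818 − 0.812835) / 0.01048 = 278.811 s.

278.8 s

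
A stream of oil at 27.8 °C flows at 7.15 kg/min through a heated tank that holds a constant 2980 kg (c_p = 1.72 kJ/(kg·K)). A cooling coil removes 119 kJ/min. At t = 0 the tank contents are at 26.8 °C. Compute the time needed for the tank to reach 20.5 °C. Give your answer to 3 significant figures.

Energy balance: M c_p dT/dt = ṁ c_p (T_in − T) − 119.
τ = M/ṁ = 416.78 min; T_ss = T_in − Q̇/(ṁ c_p) = 18.124 °C.
T(t) = T_ss + (T₀ − T_ss) e^(−t/τ). Set T = 20.5:
e^(−t/τ) = (20.5 − 18.124)/(26.8 − 18.124) = 0.27389
t = −416.78 · ln(0.27389) = 539.75 min.

540 min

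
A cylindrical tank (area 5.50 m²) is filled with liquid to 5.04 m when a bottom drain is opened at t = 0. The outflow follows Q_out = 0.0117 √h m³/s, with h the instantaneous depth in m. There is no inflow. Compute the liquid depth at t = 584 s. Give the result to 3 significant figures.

2.64 m

Unsteady balance on liquid volume: A dh/dt = −0.0117 √h.
This is separable: 2 d(√h)/dt = −0.0117/A, so √h = √h₀ − (0.0117/(2A)) t.
√h = √5.04 − 0.0117·584/(2·5.50) = 2.2450 − 0.62116 = 1.6238.
h = 1.6238² = 2.6368 m.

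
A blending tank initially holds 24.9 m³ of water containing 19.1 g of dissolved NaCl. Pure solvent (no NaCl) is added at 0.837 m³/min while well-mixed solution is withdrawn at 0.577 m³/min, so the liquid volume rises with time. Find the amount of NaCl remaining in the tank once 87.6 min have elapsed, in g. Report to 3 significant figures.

4.52 g

Let m(t) be the amount of NaCl. Volume: V(t) = V₀ + (Q_in − Q_out) t = 24.9 + 0.26000 t; V(87.6) = 47.676 m³.
No NaCl enters, so dm/dt = −Q_out · (m/V).
dm/m = −Q_out dt/(V₀ + 0.26000 t); integrating gives ln(m/m₀) = −(Q_out/(Q_in−Q_out)) ln(V/V₀).
m = m₀ (V₀/V)^(Q_out/(Q_in−Q_out)) = 19.1 × (24.9/47.676)^(2.2192) = 4.5184 g.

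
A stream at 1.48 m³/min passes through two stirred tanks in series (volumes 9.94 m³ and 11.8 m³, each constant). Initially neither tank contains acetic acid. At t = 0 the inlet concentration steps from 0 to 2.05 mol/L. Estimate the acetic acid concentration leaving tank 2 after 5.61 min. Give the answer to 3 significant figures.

0.367 mol/L

Time constants: τᵢ = Vᵢ/Q for each well-mixed tank.
τ₁ = 9.94/1.48 = 6.7162 min; τ₂ = 11.8/1.48 = 7.9730 min.
Tank 1: C₁ = C_in(1 − e^(−t/τ₁)). Tank 2 (τ₁ ≠ τ₂): C₂ = C_in[1 − (τ₁ e^(−t/τ₁) − τ₂ e^(−t/τ₂))/(τ₁ − τ₂)].
At t = 5.61: e^(−t/τ₁) = 0.43375, e^(−t/τ₂) = 0.49479.
C₂ = 2.05·[1 − (6.7162·0.43375 − 7.9730·0.49479)/(-1.2568)] = 2.05·0.17901 = 0.36698 mol/L.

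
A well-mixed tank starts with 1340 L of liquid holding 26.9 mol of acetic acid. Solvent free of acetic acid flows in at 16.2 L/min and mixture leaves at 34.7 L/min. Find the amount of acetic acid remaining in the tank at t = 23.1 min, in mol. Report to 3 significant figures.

Total volume: dV/dt = Q_in − Q_out = -18.500 L/min, so V(t) = 1340 − 18.500 t and V(23.1) = 912.65 L.
Species balance (pure solvent in): dm/dt = −Q_out · m/V(t).
dm/m = −Q_out dt/(V₀ − 18.500 t); integrating gives ln(m/m₀) = −(Q_out/(Q_in−Q_out)) ln(V/V₀).
m = m₀ (V₀/V)^(Q_out/(Q_in−Q_out)) = 26.9 × (1340/912.65)^(-1.8757) = 13.088 mol.

13.1 mol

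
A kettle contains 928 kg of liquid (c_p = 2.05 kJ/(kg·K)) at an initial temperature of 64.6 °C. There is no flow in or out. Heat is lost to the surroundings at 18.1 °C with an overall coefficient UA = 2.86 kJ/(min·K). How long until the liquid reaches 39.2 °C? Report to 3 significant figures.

526 min

Unsteady energy balance on the tank contents: M c_p dT/dt = −UA(T − T_amb).
τ = M c_p/UA = 665.17 min; T_ss = T_amb = 18.100 °C.
T(t) = T_ss + (T₀ − T_ss)e^(−t/τ); set T = 39.2:
t = −τ ln[(T − T_ss)/(T₀ − T_ss)] = −665.17 · ln(0.45376) = 525.61 min.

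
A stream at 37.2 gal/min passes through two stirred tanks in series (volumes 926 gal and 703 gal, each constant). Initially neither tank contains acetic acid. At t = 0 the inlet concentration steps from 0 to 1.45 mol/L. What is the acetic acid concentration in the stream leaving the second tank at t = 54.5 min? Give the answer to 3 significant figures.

1.03 mol/L

Time constants: τᵢ = Vᵢ/Q for each well-mixed tank.
τ₁ = 926/37.2 = 24.892 min; τ₂ = 703/37.2 = 18.898 min.
Tank 1: C₁ = C_in(1 − e^(−t/τ₁)). Tank 2 (τ₁ ≠ τ₂): C₂ = C_in[1 − (τ₁ e^(−t/τ₁) − τ₂ e^(−t/τ₂))/(τ₁ − τ₂)].
At t = 54.5: e^(−t/τ₁) = 0.11198, e^(−t/τ₂) = 0.055915.
C₂ = 1.45·[1 − (24.892·0.11198 − 18.898·0.055915)/(5.9946)] = 1.45·0.71127 = 1.0313 mol/L.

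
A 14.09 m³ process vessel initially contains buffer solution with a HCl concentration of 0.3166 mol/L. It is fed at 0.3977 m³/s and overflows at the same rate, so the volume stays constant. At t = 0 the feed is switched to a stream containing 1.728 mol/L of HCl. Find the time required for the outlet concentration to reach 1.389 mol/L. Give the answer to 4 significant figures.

Species balance: V dC/dt = Q(C_in − C) ⇒ τ = V/Q = 35.4287 s.
C(t) = C_in + (C₀ − C_in) e^(−t/τ). Set C = 1.389 and solve for t:
e^(−t/τ) = (C − C_in)/(C₀ − C_in) = (1.389 − 1.728)/(0.3166 − 1.728) = 0.240187
t = −τ ln(…) = 35.4287 × 1.42634 = 50.5333 s.

50.53 s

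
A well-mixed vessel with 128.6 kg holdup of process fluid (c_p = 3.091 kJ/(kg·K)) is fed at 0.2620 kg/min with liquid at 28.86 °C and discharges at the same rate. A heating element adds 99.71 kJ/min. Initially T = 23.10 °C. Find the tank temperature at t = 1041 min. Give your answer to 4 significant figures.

136.5 °C

Unsteady energy balance on the tank contents: M c_p dT/dt = ṁ c_p (T_in − T) + 99.71.
Rearrange: dT/dt = (T_ss − T)/τ with τ = M/ṁ = 490.840 min and T_ss = T_in + Q̇/(ṁ c_p) = 151.983 °C.
This is linear first-order; T(t) = T_ss + (T₀ − T_ss) e^(−t/τ).
T(1041) = 151.983 + (-128.883)·e^(−1041/490.840) = 151.983 + (-128.883)·0.119929 = 136.526 °C.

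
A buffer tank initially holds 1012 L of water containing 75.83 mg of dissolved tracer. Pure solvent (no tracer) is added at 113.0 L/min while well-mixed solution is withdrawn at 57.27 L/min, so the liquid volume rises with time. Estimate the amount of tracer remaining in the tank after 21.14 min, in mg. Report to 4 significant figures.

Let m(t) be the amount of tracer. Volume: V(t) = V₀ + (Q_in − Q_out) t = 1012 + 55.7300 t; V(21.14) = 2190.13 L.
No tracer enters, so dm/dt = −Q_out · (m/V).
dm/m = −Q_out dt/(V₀ + 55.7300 t); integrating gives ln(m/m₀) = −(Q_out/(Q_in−Q_out)) ln(V/V₀).
m = m₀ (V₀/V)^(Q_out/(Q_in−Q_out)) = 75.83 × (1012/2190.13)^(1.02763) = 34.2994 mg.

34.30 mg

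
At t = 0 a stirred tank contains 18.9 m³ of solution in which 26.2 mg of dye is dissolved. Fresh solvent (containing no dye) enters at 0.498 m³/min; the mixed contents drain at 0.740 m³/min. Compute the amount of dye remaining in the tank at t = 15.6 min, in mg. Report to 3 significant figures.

Let m(t) be the amount of dye. Volume: V(t) = V₀ + (Q_in − Q_out) t = 18.9 − 0.24200 t; V(15.6) = 15.125 m³.
Solute balance: dm/dt = 0 − Q_out C = −Q_out m/V(t).
Separate: dm/m = −Q_out dt/V(t) ⇒ ln(m/m₀) = −(Q_out/(Q_in−Q_out)) ln(V/V₀).
m = m₀ (V₀/V)^(Q_out/(Q_in−Q_out)) = 26.2 × (18.9/15.125)^(-3.0579) = 13.255 mg.

13.3 mg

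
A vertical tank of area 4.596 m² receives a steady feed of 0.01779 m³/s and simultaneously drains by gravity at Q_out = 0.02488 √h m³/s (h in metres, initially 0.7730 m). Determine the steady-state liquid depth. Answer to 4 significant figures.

Unsteady balance on liquid volume: A dh/dt = Q_in − 0.02488 √h. At steady state dh/dt = 0:
Q_in = 0.02488 √h_ss ⇒ √h_ss = 0.01779/0.02488 = 0.715032.
h_ss = 0.715032² = 0.511271 m. (Since h₀ = 0.7730 m > h_ss, the level will fall toward this value.)

0.5113 m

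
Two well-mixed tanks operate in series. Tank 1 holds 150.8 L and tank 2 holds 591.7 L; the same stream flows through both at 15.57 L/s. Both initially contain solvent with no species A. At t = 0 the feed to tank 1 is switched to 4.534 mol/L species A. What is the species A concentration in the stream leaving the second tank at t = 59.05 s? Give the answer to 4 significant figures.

Each tank obeys Vᵢ dCᵢ/dt = Q(Cᵢ₋₁ − Cᵢ), so τᵢ = Vᵢ/Q.
τ₁ = 150.8/15.57 = 9.68529 s; τ₂ = 591.7/15.57 = 38.0026 s.
Tank 1: C₁ = C_in(1 − e^(−t/τ₁)). Tank 2 (τ₁ ≠ τ₂): C₂ = C_in[1 − (τ₁ e^(−t/τ₁) − τ₂ e^(−t/τ₂))/(τ₁ − τ₂)].
At t = 59.05: e^(−t/τ₁) = 0.00224989, e^(−t/τ₂) = 0.211434.
C₂ = 4.534·[1 − (9.68529·0.00224989 − 38.0026·0.211434)/(-28.3173)] = 4.534·0.717019 = 3.25097 mol/L.

3.251 mol/L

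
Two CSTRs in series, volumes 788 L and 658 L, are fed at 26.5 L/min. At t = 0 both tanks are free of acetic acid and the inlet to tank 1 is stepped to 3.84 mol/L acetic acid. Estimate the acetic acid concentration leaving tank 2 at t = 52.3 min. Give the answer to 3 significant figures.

Species balance on tank i: dCᵢ/dt = (Cᵢ₋₁ − Cᵢ)/τᵢ with τᵢ = Vᵢ/Q.
τ₁ = 788/26.5 = 29.736 min; τ₂ = 658/26.5 = 24.830 min.
Solving the cascade with C₁(0)=C₂(0)=0 gives C₂(t) = C_in[1 − (τ₁ e^(−t/τ₁) − τ₂ e^(−t/τ₂))/(τ₁ − τ₂)].
At t = 52.3: e^(−t/τ₁) = 0.17225, e^(−t/τ₂) = 0.12169.
C₂ = 3.84·[1 − (29.736·0.17225 − 24.830·0.12169)/(4.9057)] = 3.84·0.57183 = 2.1958 mol/L.

2.20 mol/L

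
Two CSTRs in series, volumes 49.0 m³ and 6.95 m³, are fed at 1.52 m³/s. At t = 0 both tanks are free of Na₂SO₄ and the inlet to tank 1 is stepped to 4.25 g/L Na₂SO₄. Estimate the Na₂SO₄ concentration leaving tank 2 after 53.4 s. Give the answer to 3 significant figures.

3.31 g/L

Each tank obeys Vᵢ dCᵢ/dt = Q(Cᵢ₋₁ − Cᵢ), so τᵢ = Vᵢ/Q.
τ₁ = 49.0/1.52 = 32.237 s; τ₂ = 6.95/1.52 = 4.5724 s.
Tank 1: C₁ = C_in(1 − e^(−t/τ₁)). Tank 2 (τ₁ ≠ τ₂): C₂ = C_in[1 − (τ₁ e^(−t/τ₁) − τ₂ e^(−t/τ₂))/(τ₁ − τ₂)].
At t = 53.4: e^(−t/τ₁) = 0.19081, e^(−t/τ₂) = 8.4711e-06.
C₂ = 4.25·[1 − (32.237·0.19081 − 4.5724·8.4711e-06)/(27.664)] = 4.25·0.77766 = 3.3050 g/L.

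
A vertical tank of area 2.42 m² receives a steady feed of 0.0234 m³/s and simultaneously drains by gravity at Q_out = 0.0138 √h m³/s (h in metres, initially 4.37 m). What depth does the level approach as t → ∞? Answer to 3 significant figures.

Level balance: A dh/dt = 0.0234 − 0.0138 √h. Setting dh/dt = 0:
Q_in = 0.0138 √h_ss ⇒ √h_ss = 0.0234/0.0138 = 1.6957.
h_ss = 1.6957² = 2.8752 m. (Since h₀ = 4.37 m > h_ss, the level will fall toward this value.)

2.88 m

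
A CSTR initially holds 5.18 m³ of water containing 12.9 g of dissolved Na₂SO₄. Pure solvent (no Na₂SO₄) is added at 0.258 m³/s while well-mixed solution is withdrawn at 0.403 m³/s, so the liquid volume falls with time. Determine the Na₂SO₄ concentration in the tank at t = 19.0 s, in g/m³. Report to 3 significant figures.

0.645 g/m³

Total volume: dV/dt = Q_in − Q_out = -0.14500 m³/s, so V(t) = 5.18 − 0.14500 t and V(19.0) = 2.4250 m³.
Solute balance: dm/dt = 0 − Q_out C = −Q_out m/V(t).
dm/m = −Q_out dt/(V₀ − 0.14500 t); integrating gives ln(m/m₀) = −(Q_out/(Q_in−Q_out)) ln(V/V₀).
m = m₀ (V₀/V)^(Q_out/(Q_in−Q_out)) = 12.9 × (5.18/2.4250)^(-2.7793) = 1.5649 g.
C = m/V = 1.5649/2.4250 = 0.64531 g/m³.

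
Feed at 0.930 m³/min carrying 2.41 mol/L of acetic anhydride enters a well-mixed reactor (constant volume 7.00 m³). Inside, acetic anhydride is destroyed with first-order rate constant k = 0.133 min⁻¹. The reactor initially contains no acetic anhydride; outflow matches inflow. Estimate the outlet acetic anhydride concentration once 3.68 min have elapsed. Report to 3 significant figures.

0.752 mol/L

Accumulation = in − out − consumed: V dC/dt = Q C_in − Q C − k V C.
dC/dt = (Q/V) C_in − (Q/V + k) C; effective rate a = Q/V + k = 0.13286 + 0.133 = 0.26586 min⁻¹.
C_ss = Q C_in/(Q + kV) = 1.2044 mol/L; C(t) = C_ss + (C₀ − C_ss) e^(−a t).
C(3.68) = 1.2044 + (-1.2044)·e^(−0.26586·3.68) = 1.2044 + (-1.2044)·0.37593 = 0.75160 mol/L.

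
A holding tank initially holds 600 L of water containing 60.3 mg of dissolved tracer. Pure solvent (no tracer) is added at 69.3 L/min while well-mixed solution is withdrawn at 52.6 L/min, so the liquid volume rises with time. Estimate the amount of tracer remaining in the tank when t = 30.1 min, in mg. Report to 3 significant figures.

Let m(t) be the amount of tracer. Volume: V(t) = V₀ + (Q_in − Q_out) t = 600 + 16.700 t; V(30.1) = 1102.7 L.
No tracer enters, so dm/dt = −Q_out · (m/V).
dm/m = −Q_out dt/(V₀ + 16.700 t); integrating gives ln(m/m₀) = −(Q_out/(Q_in−Q_out)) ln(V/V₀).
m = m₀ (V₀/V)^(Q_out/(Q_in−Q_out)) = 60.3 × (600/1102.7)^(3.1497) = 8.8689 mg.

8.87 mg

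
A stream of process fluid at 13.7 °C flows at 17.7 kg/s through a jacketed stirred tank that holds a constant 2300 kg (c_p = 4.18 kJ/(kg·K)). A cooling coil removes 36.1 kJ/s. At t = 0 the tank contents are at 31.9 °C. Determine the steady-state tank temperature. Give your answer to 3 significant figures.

13.2 °C

M c_p dT/dt = ṁ c_p (T_in − T) − Q̇.
At steady state dT/dt = 0 ⇒ T_ss = T_in − Q̇/(ṁ c_p) = 13.7 − 36.1/(17.7·4.18) = 13.212 °C.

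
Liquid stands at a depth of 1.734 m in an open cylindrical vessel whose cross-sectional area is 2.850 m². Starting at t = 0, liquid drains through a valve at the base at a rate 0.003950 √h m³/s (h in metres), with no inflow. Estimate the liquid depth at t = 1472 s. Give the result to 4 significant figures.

0.08806 m

Volume balance on the tank: A dh/dt = −0.003950 √h.
Separate and integrate: 2(√h − √h₀) = −(0.003950/A) t.
√h = √1.734 − 0.003950·1472/(2·2.850) = 1.31681 − 1.02007 = 0.296744.
h = 0.296744² = 0.0880571 m.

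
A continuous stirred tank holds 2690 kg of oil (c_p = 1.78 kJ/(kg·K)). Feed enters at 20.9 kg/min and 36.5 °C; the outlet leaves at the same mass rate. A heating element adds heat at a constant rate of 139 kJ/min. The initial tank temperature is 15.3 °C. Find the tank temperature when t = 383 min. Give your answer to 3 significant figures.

M c_p dT/dt = ṁ c_p (T_in − T) + Q̇.
τ = M/ṁ = 128.71 min; T_ss = T_in + Q̇/(ṁ c_p) = 36.5 + 139/(20.9·1.78) = 40.236 °C.
T approaches T_ss exponentially: T(t) = T_ss + (T₀ − T_ss) e^(−t/τ).
T(383) = 40.236 + (-24.936)·e^(−383/128.71) = 40.236 + (-24.936)·0.051010 = 38.964 °C.

39.0 °C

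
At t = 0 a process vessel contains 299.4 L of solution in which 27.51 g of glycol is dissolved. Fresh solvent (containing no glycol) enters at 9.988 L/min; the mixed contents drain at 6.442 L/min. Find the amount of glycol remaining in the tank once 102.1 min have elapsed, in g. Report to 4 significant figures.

Total volume: dV/dt = Q_in − Q_out = 3.54600 L/min, so V(t) = 299.4 + 3.54600 t and V(102.1) = 661.447 L.
Species balance (pure solvent in): dm/dt = −Q_out · m/V(t).
Separate: dm/m = −Q_out dt/V(t) ⇒ ln(m/m₀) = −(Q_out/(Q_in−Q_out)) ln(V/V₀).
m = m₀ (V₀/V)^(Q_out/(Q_in−Q_out)) = 27.51 × (299.4/661.447)^(1.81669) = 6.51788 g.

6.518 g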